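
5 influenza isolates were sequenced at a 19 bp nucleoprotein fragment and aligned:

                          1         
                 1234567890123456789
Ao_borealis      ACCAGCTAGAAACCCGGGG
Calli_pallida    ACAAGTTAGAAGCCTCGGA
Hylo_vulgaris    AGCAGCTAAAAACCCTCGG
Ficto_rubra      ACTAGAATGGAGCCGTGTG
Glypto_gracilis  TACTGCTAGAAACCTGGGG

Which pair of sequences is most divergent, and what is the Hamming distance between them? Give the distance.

Pairwise Hamming distances:
  Ao_borealis vs Calli_pallida: 6
  Ao_borealis vs Hylo_vulgaris: 4
  Ao_borealis vs Ficto_rubra: 9
  Ao_borealis vs Glypto_gracilis: 4
  Calli_pallida vs Hylo_vulgaris: 9
  Calli_pallida vs Ficto_rubra: 9
  Calli_pallida vs Glypto_gracilis: 8
  Hylo_vulgaris vs Ficto_rubra: 11
  Hylo_vulgaris vs Glypto_gracilis: 7
  Ficto_rubra vs Glypto_gracilis: 12
The largest is 12, between Ficto_rubra and Glypto_gracilis.

12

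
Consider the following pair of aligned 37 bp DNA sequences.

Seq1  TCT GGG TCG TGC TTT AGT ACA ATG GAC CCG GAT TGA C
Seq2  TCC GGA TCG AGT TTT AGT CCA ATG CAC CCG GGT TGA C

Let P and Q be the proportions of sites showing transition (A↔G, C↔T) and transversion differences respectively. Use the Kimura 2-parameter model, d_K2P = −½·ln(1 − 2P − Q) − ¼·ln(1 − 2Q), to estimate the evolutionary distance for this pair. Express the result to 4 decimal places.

The sequences differ at positions 3 (T/C, transition), 6 (G/A, transition), 10 (T/A, transversion), 12 (C/T, transition), 19 (A/C, transversion), 25 (G/C, transversion), 32 (A/G, transition).
Of the 7 differences, 4 transitions and 3 transversions over 37 sites: P = 4/37 = 0.108108, Q = 3/37 = 0.081081.
d = −0.5·ln(0.702703) − 0.25·ln(0.837838) = −0.5·(-0.352821) − 0.25·(-0.176931) = 0.2206.

0.2206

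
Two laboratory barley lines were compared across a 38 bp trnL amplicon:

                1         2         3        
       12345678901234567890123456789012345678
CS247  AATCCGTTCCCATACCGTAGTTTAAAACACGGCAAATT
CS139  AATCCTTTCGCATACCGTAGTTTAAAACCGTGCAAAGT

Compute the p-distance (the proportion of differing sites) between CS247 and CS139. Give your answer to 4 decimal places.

The sequences differ at positions 6 (G/T), 10 (C/G), 29 (A/C), 30 (C/G), 31 (G/T), 37 (T/G).
There are 6 differences over 38 sites, so p = 6/38 = 0.1579.

0.1579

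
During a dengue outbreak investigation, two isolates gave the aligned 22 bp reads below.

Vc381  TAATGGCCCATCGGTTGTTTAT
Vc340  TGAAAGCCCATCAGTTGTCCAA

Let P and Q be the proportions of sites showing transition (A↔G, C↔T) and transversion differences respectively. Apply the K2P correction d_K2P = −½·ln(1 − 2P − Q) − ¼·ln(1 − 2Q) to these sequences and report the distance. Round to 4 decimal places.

The sequences differ at positions 2 (A/G, transition), 4 (T/A, transversion), 5 (G/A, transition), 13 (G/A, transition), 19 (T/C, transition), 20 (T/C, transition), 22 (T/A, transversion).
Of the 7 differences, 5 transitions and 2 transversions over 22 sites: P = 5/22 = 0.227273, Q = 2/22 = 0.090909.
d = −0.5·ln(0.454545) − 0.25·ln(0.818182) = −0.5·(-0.788458) − 0.25·(-0.200670) = 0.4444.

0.4444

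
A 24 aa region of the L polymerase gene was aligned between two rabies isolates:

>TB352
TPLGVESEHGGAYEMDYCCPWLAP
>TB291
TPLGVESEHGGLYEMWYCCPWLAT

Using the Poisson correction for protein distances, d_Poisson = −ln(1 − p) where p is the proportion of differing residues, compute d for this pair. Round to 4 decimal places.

Mismatches occur at site 12 (A→L), site 16 (D→W), site 24 (P→T).
p = 3/24 = 0.125000.
d = −ln(1 − 0.125000) = −ln(0.875000) = 0.1335.

0.1335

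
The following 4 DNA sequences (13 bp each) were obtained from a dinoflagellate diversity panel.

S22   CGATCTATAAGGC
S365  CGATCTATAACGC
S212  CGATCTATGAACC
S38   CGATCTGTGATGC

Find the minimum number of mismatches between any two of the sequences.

1

Pairwise Hamming distances:
  S22 vs S365: 1
  S22 vs S212: 3
  S22 vs S38: 3
  S365 vs S212: 3
  S365 vs S38: 3
  S212 vs S38: 3
The smallest is 1, between S22 and S365.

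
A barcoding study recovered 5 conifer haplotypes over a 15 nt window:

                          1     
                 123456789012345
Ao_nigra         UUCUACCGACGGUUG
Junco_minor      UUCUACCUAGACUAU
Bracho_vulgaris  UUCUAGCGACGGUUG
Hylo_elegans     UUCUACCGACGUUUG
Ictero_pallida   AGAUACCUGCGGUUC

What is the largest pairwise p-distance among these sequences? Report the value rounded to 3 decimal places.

Pairwise Hamming distances:
  Ao_nigra vs Junco_minor: 6
  Ao_nigra vs Bracho_vulgaris: 1
  Ao_nigra vs Hylo_elegans: 1
  Ao_nigra vs Ictero_pallida: 6
  Junco_minor vs Bracho_vulgaris: 7
  Junco_minor vs Hylo_elegans: 6
  Junco_minor vs Ictero_pallida: 9
  Bracho_vulgaris vs Hylo_elegans: 2
  Bracho_vulgaris vs Ictero_pallida: 7
  Hylo_elegans vs Ictero_pallida: 7
The largest is 9 mismatches, between Junco_minor and Ictero_pallida; p = 9/15 = 0.600.

0.600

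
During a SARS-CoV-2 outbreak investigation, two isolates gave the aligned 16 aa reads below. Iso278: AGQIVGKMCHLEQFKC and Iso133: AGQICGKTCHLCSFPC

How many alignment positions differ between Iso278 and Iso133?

The sequences differ at positions 5 (V/C), 8 (M/T), 12 (E/C), 13 (Q/S), 15 (K/P).
That gives 5 mismatches out of 16 aligned sites, so the Hamming distance is 5.

5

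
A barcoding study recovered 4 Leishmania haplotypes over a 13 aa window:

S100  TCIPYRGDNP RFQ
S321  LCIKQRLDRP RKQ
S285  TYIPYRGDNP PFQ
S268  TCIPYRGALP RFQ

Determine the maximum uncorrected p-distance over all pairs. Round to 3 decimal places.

0.615

Pairwise Hamming distances:
  S100 vs S321: 6
  S100 vs S285: 2
  S100 vs S268: 2
  S321 vs S285: 8
  S321 vs S268: 7
  S285 vs S268: 4
The largest is 8 mismatches, between S321 and S285; p = 8/13 = 0.615.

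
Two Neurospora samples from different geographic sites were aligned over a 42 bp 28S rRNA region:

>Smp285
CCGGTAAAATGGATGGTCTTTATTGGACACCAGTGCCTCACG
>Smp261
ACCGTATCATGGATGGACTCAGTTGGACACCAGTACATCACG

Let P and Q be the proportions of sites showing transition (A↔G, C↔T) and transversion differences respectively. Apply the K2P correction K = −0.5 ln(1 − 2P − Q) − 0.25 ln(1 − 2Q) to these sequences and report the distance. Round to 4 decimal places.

0.2866

Mismatches occur at site 1 (C↔A, transversion), site 3 (G↔C, transversion), site 7 (A↔T, transversion), site 8 (A↔C, transversion), site 17 (T↔A, transversion), site 20 (T↔C, transition), site 21 (T↔A, transversion), site 22 (A↔G, transition), site 35 (G↔A, transition), site 37 (C↔A, transversion).
Of the 10 differences, 3 transitions and 7 transversions over 42 sites: P = 3/42 = 0.071429, Q = 7/42 = 0.166667.
d = −0.5·ln(0.690475) − 0.25·ln(0.666666) = −0.5·(-0.370376) − 0.25·(-0.405466) = 0.2866.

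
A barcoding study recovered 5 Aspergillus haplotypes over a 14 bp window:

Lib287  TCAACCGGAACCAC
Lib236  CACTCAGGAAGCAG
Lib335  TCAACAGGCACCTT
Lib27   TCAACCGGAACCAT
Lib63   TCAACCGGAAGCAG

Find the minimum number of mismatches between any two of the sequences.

1

Pairwise Hamming distances:
  Lib287 vs Lib236: 7
  Lib287 vs Lib335: 4
  Lib287 vs Lib27: 1
  Lib287 vs Lib63: 2
  Lib236 vs Lib335: 8
  Lib236 vs Lib27: 7
  Lib236 vs Lib63: 5
  Lib335 vs Lib27: 3
  Lib335 vs Lib63: 5
  Lib27 vs Lib63: 2
The smallest is 1, between Lib287 and Lib27.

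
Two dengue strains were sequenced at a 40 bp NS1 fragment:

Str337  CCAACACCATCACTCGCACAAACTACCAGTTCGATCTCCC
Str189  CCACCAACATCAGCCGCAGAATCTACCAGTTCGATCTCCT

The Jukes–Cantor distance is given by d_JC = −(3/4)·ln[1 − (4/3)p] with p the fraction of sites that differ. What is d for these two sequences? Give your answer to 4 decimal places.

The sequences differ at positions 4 (A/C), 7 (C/A), 13 (C/G), 14 (T/C), 19 (C/G), 22 (A/T), 40 (C/T).
p = 7/40 = 0.175000.
d = −0.75 · ln(1 − (4/3)·0.175000) = −0.75 · ln(0.766667) = −0.75 · (-0.265703) = 0.1993.

0.1993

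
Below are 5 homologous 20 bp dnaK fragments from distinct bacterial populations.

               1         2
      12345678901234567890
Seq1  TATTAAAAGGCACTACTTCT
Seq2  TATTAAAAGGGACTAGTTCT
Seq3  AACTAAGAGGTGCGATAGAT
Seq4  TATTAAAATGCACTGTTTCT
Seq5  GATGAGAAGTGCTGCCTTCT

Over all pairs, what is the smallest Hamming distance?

Pairwise Hamming distances:
  Seq1 vs Seq2: 2
  Seq1 vs Seq3: 10
  Seq1 vs Seq4: 3
  Seq1 vs Seq5: 9
  Seq2 vs Seq3: 10
  Seq2 vs Seq4: 4
  Seq2 vs Seq5: 9
  Seq3 vs Seq4: 11
  Seq3 vs Seq5: 14
  Seq4 vs Seq5: 11
The smallest is 2, between Seq1 and Seq2.

2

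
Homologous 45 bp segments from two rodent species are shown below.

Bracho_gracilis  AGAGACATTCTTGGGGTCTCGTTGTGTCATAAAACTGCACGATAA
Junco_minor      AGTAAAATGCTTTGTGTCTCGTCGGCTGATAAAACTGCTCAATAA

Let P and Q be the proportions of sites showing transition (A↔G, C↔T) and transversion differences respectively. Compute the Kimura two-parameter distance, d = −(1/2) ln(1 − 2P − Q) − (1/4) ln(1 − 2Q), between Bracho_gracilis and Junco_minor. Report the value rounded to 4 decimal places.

0.3304

Differing sites — 3:A/T (Tv); 4:G/A (Ti); 6:C/A (Tv); 9:T/G (Tv); 13:G/T (Tv); 15:G/T (Tv); 23:T/C (Ti); 25:T/G (Tv); 26:G/C (Tv); 28:C/G (Tv); 39:A/T (Tv); 41:G/A (Ti).
Of the 12 differences, 3 transitions and 9 transversions over 45 sites: P = 3/45 = 0.066667, Q = 9/45 = 0.200000.
d = −0.5·ln(0.666666) − 0.25·ln(0.600000) = −0.5·(-0.405466) − 0.25·(-0.510826) = 0.3304.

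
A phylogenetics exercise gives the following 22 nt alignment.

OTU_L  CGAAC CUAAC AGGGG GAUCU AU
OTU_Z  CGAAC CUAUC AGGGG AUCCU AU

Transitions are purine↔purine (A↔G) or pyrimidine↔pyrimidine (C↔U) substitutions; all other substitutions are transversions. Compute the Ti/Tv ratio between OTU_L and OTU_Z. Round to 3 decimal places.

The sequences differ at positions 9 (A/U, transversion), 16 (G/A, transition), 17 (A/U, transversion), 18 (U/C, transition).
Of the 4 differences, 2 transitions and 2 transversions, so Ti/Tv = 2/2 = 1.000.

1.000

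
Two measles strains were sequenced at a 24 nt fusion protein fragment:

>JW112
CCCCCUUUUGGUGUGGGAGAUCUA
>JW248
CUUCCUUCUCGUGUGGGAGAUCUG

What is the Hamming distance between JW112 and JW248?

Differing sites — 2:C/U; 3:C/U; 8:U/C; 10:G/C; 24:A/G.
That gives 5 mismatches out of 24 aligned sites, so the Hamming distance is 5.

5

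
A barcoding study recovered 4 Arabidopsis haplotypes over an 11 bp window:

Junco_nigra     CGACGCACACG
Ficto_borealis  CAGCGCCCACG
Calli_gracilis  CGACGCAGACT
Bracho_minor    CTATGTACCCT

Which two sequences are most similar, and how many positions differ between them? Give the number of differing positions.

2

Pairwise Hamming distances:
  Junco_nigra vs Ficto_borealis: 3
  Junco_nigra vs Calli_gracilis: 2
  Junco_nigra vs Bracho_minor: 5
  Ficto_borealis vs Calli_gracilis: 5
  Ficto_borealis vs Bracho_minor: 7
  Calli_gracilis vs Bracho_minor: 5
The smallest is 2, between Junco_nigra and Calli_gracilis.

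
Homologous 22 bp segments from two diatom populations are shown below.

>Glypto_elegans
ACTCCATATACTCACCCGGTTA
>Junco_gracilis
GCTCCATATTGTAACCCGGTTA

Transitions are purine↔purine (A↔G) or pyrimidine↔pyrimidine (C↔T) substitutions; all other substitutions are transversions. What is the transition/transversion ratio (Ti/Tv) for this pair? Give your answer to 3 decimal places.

0.333

Mismatches occur at site 1 (A→G, transition), site 10 (A→T, transversion), site 11 (C→G, transversion), site 13 (C→A, transversion).
Of the 4 differences, 1 transition and 3 transversions, so Ti/Tv = 1/3 = 0.333.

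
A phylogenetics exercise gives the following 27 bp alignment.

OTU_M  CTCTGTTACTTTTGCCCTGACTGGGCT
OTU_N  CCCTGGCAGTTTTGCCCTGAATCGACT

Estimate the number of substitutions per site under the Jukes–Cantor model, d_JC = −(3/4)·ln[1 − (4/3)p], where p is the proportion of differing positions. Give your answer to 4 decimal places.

The sequences differ at positions 2 (T/C), 6 (T/G), 7 (T/C), 9 (C/G), 21 (C/A), 23 (G/C), 25 (G/A).
p = 7/27 = 0.259259.
d = −0.75 · ln(1 − (4/3)·0.259259) = −0.75 · ln(0.654321) = −0.75 · (-0.424157) = 0.3181.

0.3181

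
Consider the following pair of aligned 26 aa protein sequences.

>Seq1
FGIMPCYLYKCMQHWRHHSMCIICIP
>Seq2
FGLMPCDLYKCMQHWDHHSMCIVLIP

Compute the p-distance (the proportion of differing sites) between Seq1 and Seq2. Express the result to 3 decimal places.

0.192

The sequences differ at positions 3 (I/L), 7 (Y/D), 16 (R/D), 23 (I/V), 24 (C/L).
There are 5 differences over 26 sites, so p = 5/26 = 0.192.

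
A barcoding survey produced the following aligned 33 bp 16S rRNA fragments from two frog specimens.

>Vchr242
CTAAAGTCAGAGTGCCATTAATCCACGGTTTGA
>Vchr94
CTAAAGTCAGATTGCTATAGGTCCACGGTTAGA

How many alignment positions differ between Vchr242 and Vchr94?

Mismatches occur at site 12 (G/T), site 16 (C/T), site 19 (T/A), site 20 (A/G), site 21 (A/G), site 31 (T/A).
That gives 6 mismatches out of 33 aligned sites, so the Hamming distance is 6.

6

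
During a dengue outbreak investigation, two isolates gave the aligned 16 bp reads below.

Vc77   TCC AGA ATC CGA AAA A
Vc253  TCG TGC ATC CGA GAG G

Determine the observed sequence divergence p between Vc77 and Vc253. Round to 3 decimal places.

Mismatches occur at site 3 (C/G), site 4 (A/T), site 6 (A/C), site 13 (A/G), site 15 (A/G), site 16 (A/G).
There are 6 differences over 16 sites, so p = 6/16 = 0.375.

0.375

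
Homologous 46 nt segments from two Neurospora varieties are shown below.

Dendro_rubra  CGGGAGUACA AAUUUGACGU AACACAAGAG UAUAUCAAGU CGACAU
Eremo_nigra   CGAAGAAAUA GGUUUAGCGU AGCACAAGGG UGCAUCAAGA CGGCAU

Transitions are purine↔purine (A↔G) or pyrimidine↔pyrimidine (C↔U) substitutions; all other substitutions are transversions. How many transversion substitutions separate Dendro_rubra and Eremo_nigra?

Differing sites — 3:G/A (Ti); 4:G/A (Ti); 5:A/G (Ti); 6:G/A (Ti); 7:U/A (Tv); 9:C/U (Ti); 11:A/G (Ti); 12:A/G (Ti); 16:G/A (Ti); 17:A/G (Ti); 22:A/G (Ti); 29:A/G (Ti); 32:A/G (Ti); 33:U/C (Ti); 40:U/A (Tv); 43:A/G (Ti).
Of the 16 differences, 14 transitions and 2 transversions, so the answer is 2.

2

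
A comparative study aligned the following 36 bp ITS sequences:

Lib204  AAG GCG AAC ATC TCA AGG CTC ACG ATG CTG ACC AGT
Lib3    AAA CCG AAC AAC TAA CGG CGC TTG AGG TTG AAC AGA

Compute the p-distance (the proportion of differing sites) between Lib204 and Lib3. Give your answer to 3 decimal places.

0.333

The sequences differ at positions 3 (G/A), 4 (G/C), 11 (T/A), 14 (C/A), 16 (A/C), 20 (T/G), 22 (A/T), 23 (C/T), 26 (T/G), 28 (C/T), 32 (C/A), 36 (T/A).
There are 12 differences over 36 sites, so p = 12/36 = 0.333.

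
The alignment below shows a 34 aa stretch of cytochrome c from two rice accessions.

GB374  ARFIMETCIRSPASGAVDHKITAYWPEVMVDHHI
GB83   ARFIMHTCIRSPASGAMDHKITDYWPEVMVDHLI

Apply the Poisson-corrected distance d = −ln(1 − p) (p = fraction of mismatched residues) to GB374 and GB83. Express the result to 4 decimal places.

The sequences differ at positions 6 (E/H), 17 (V/M), 23 (A/D), 33 (H/L).
p = 4/34 = 0.117647.
d = −ln(1 − 0.117647) = −ln(0.882353) = 0.1252.

0.1252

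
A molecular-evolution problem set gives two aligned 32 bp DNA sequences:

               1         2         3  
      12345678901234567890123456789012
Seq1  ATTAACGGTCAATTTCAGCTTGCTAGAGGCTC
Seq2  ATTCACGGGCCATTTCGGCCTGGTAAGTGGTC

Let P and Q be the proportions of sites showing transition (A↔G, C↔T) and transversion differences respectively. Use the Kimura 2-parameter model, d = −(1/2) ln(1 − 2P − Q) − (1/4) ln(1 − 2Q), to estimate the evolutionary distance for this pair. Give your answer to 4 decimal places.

Differing sites — 4:A/C (Tv); 9:T/G (Tv); 11:A/C (Tv); 17:A/G (Ti); 20:T/C (Ti); 23:C/G (Tv); 26:G/A (Ti); 27:A/G (Ti); 28:G/T (Tv); 30:C/G (Tv).
Of the 10 differences, 4 transitions and 6 transversions over 32 sites: P = 4/32 = 0.125000, Q = 6/32 = 0.187500.
d = −0.5·ln(0.562500) − 0.25·ln(0.625000) = −0.5·(-0.575364) − 0.25·(-0.470004) = 0.4052.

0.4052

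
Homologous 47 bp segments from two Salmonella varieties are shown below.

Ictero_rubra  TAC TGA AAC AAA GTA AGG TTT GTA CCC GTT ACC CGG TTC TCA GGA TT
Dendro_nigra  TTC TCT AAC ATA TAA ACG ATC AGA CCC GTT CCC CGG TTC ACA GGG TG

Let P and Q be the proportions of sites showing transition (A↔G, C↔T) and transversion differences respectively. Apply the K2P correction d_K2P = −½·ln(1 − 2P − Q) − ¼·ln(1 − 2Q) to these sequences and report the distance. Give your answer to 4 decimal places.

Mismatches occur at site 2 (A→T, transversion), site 5 (G→C, transversion), site 6 (A→T, transversion), site 11 (A→T, transversion), site 13 (G→T, transversion), site 14 (T→A, transversion), site 17 (G→C, transversion), site 19 (T→A, transversion), site 21 (T→C, transition), site 22 (G→A, transition), site 23 (T→G, transversion), site 31 (A→C, transversion), site 40 (T→A, transversion), site 45 (A→G, transition), site 47 (T→G, transversion).
Of the 15 differences, 3 transitions and 12 transversions over 47 sites: P = 3/47 = 0.063830, Q = 12/47 = 0.255319.
d = −0.5·ln(0.617021) − 0.25·ln(0.489362) = −0.5·(-0.482852) − 0.25·(-0.714653) = 0.4201.

0.4201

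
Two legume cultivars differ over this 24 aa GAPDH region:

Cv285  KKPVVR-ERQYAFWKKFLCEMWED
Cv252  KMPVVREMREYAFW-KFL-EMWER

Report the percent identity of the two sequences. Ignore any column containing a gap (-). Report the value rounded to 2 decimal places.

Excluding the 3 gap columns leaves 21 comparable sites.
Differing sites — 2:K/M; 8:E/M; 10:Q/E; 24:D/R.
17 of the 21 comparable sites match, so the percent identity is 17/21 × 100 = 80.95%.

80.95%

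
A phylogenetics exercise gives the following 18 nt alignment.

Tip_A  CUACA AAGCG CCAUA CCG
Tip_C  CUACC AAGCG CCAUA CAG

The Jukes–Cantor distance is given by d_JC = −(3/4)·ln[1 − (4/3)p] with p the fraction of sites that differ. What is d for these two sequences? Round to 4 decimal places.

Differing sites — 5:A/C; 17:C/A.
p = 2/18 = 0.111111.
d = −0.75 · ln(1 − (4/3)·0.111111) = −0.75 · ln(0.851852) = −0.75 · (-0.160342) = 0.1203.

0.1203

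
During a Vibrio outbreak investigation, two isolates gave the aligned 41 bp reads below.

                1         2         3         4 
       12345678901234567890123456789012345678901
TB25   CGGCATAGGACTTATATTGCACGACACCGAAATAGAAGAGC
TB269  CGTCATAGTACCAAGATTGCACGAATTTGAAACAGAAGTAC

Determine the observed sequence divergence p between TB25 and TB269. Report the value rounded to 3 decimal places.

0.293

Differing sites — 3:G/T; 9:G/T; 12:T/C; 13:T/A; 15:T/G; 25:C/A; 26:A/T; 27:C/T; 28:C/T; 33:T/C; 39:A/T; 40:G/A.
There are 12 differences over 41 sites, so p = 12/41 = 0.293.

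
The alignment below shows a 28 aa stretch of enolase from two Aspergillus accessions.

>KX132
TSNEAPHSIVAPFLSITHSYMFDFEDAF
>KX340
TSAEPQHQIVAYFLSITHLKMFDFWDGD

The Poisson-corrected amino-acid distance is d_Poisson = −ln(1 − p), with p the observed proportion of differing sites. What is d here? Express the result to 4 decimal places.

The sequences differ at positions 3 (N/A), 5 (A/P), 6 (P/Q), 8 (S/Q), 12 (P/Y), 19 (S/L), 20 (Y/K), 25 (E/W), 27 (A/G), 28 (F/D).
p = 10/28 = 0.357143.
d = −ln(1 − 0.357143) = −ln(0.642857) = 0.4418.

0.4418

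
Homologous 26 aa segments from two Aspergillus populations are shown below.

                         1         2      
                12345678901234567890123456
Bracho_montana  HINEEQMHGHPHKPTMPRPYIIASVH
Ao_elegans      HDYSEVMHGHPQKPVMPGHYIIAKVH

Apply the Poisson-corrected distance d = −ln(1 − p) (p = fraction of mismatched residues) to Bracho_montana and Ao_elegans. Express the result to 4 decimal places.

Differing sites — 2:I/D; 3:N/Y; 4:E/S; 6:Q/V; 12:H/Q; 15:T/V; 18:R/G; 19:P/H; 24:S/K.
p = 9/26 = 0.346154.
d = −ln(1 − 0.346154) = −ln(0.653846) = 0.4249.

0.4249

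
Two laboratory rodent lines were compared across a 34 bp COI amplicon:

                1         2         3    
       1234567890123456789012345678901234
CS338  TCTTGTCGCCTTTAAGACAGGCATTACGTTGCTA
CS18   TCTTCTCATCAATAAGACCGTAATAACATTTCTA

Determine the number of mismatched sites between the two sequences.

The sequences differ at positions 5 (G/C), 8 (G/A), 9 (C/T), 11 (T/A), 12 (T/A), 19 (A/C), 21 (G/T), 22 (C/A), 25 (T/A), 28 (G/A), 31 (G/T).
That gives 11 mismatches out of 34 aligned sites, so the Hamming distance is 11.

11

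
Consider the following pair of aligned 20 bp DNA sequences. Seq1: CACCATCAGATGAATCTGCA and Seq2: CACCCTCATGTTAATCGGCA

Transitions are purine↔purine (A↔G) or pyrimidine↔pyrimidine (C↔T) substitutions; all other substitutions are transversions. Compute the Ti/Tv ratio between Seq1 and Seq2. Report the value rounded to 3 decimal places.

0.250

Mismatches occur at site 5 (A↔C, transversion), site 9 (G↔T, transversion), site 10 (A↔G, transition), site 12 (G↔T, transversion), site 17 (T↔G, transversion).
Of the 5 differences, 1 transition and 4 transversions, so Ti/Tv = 1/4 = 0.250.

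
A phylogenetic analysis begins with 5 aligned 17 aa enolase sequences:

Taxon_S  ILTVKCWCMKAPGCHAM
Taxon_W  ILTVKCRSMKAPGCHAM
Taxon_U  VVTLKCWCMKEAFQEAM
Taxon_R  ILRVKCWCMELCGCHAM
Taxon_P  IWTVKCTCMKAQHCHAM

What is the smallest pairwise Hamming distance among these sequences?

2

Pairwise Hamming distances:
  Taxon_S vs Taxon_W: 2
  Taxon_S vs Taxon_U: 8
  Taxon_S vs Taxon_R: 4
  Taxon_S vs Taxon_P: 4
  Taxon_W vs Taxon_U: 10
  Taxon_W vs Taxon_R: 6
  Taxon_W vs Taxon_P: 5
  Taxon_U vs Taxon_R: 10
  Taxon_U vs Taxon_P: 9
  Taxon_R vs Taxon_P: 7
The smallest is 2, between Taxon_S and Taxon_W.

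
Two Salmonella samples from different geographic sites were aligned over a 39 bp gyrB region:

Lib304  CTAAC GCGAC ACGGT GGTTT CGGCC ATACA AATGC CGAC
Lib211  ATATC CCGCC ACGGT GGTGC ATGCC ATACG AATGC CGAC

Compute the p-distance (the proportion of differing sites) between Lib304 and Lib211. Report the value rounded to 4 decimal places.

0.2308

Differing sites — 1:C/A; 4:A/T; 6:G/C; 9:A/C; 19:T/G; 20:T/C; 21:C/A; 22:G/T; 30:A/G.
There are 9 differences over 39 sites, so p = 9/39 = 0.2308.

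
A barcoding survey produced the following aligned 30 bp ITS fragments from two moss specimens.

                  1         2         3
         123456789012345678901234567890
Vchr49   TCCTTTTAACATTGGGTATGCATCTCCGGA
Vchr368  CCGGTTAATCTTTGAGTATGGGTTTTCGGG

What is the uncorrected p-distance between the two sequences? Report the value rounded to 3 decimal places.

The sequences differ at positions 1 (T/C), 3 (C/G), 4 (T/G), 7 (T/A), 9 (A/T), 11 (A/T), 15 (G/A), 21 (C/G), 22 (A/G), 24 (C/T), 26 (C/T), 30 (A/G).
There are 12 differences over 30 sites, so p = 12/30 = 0.400.

0.400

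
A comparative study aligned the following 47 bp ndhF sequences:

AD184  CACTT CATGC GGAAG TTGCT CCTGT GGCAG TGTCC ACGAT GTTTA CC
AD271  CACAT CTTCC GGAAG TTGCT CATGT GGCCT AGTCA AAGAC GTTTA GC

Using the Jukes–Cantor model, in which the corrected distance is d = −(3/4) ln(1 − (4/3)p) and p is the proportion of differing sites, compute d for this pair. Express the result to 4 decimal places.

Mismatches occur at site 4 (T→A), site 7 (A→T), site 9 (G→C), site 22 (C→A), site 29 (A→C), site 30 (G→T), site 31 (T→A), site 35 (C→A), site 37 (C→A), site 40 (T→C), site 46 (C→G).
p = 11/47 = 0.234043.
d = −0.75 · ln(1 − (4/3)·0.234043) = −0.75 · ln(0.687943) = −0.75 · (-0.374049) = 0.2805.

0.2805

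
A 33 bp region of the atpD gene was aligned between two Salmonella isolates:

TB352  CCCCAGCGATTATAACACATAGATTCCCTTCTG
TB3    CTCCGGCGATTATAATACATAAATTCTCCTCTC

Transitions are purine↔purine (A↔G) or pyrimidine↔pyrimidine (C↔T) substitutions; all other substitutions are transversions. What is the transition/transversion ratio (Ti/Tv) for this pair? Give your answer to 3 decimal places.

6.000

The sequences differ at positions 2 (C/T, transition), 5 (A/G, transition), 16 (C/T, transition), 22 (G/A, transition), 27 (C/T, transition), 29 (T/C, transition), 33 (G/C, transversion).
Of the 7 differences, 6 transitions and 1 transversion, so Ti/Tv = 6/1 = 6.000.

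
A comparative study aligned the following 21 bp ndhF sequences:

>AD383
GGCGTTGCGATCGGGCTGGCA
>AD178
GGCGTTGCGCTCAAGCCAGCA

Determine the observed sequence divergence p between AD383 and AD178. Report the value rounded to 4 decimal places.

Mismatches occur at site 10 (A/C), site 13 (G/A), site 14 (G/A), site 17 (T/C), site 18 (G/A).
There are 5 differences over 21 sites, so p = 5/21 = 0.2381.

0.2381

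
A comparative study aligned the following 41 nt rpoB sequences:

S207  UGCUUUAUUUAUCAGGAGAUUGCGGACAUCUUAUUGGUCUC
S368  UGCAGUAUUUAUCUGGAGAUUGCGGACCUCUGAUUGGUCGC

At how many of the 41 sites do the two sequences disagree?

6

Mismatches occur at site 4 (U↔A), site 5 (U↔G), site 14 (A↔U), site 28 (A↔C), site 32 (U↔G), site 40 (U↔G).
That gives 6 mismatches out of 41 aligned sites, so the Hamming distance is 6.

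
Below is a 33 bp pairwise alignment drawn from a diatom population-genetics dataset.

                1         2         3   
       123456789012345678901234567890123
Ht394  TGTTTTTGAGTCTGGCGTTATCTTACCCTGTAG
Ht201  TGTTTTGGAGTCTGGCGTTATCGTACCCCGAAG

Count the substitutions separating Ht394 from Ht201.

Mismatches occur at site 7 (T/G), site 23 (T/G), site 29 (T/C), site 31 (T/A).
That gives 4 mismatches out of 33 aligned sites, so the Hamming distance is 4.

4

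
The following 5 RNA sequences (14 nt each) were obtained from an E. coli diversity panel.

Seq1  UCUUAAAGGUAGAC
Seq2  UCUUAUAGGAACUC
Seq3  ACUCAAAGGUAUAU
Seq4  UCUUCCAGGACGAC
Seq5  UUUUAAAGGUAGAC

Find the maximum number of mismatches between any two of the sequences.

8

Pairwise Hamming distances:
  Seq1 vs Seq2: 4
  Seq1 vs Seq3: 4
  Seq1 vs Seq4: 4
  Seq1 vs Seq5: 1
  Seq2 vs Seq3: 7
  Seq2 vs Seq4: 5
  Seq2 vs Seq5: 5
  Seq3 vs Seq4: 8
  Seq3 vs Seq5: 5
  Seq4 vs Seq5: 5
The largest is 8, between Seq3 and Seq4.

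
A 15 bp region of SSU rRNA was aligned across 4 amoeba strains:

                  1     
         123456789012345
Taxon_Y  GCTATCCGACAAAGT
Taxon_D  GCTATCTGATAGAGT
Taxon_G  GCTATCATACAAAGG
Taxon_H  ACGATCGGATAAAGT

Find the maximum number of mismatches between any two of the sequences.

6

Pairwise Hamming distances:
  Taxon_Y vs Taxon_D: 3
  Taxon_Y vs Taxon_G: 3
  Taxon_Y vs Taxon_H: 4
  Taxon_D vs Taxon_G: 5
  Taxon_D vs Taxon_H: 4
  Taxon_G vs Taxon_H: 6
The largest is 6, between Taxon_G and Taxon_H.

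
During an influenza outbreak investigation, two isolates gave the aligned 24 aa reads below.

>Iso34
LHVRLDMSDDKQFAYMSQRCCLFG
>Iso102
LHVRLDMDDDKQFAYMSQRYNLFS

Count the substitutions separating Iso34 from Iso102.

The sequences differ at positions 8 (S/D), 20 (C/Y), 21 (C/N), 24 (G/S).
That gives 4 mismatches out of 24 aligned sites, so the Hamming distance is 4.

4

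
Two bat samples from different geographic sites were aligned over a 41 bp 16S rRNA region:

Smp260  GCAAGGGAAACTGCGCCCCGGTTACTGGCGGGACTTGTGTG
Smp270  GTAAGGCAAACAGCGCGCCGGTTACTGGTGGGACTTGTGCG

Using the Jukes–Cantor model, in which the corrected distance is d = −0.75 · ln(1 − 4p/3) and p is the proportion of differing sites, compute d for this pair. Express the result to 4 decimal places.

Mismatches occur at site 2 (C↔T), site 7 (G↔C), site 12 (T↔A), site 17 (C↔G), site 29 (C↔T), site 40 (T↔C).
p = 6/41 = 0.146341.
d = −0.75 · ln(1 − (4/3)·0.146341) = −0.75 · ln(0.804879) = −0.75 · (-0.217063) = 0.1628.

0.1628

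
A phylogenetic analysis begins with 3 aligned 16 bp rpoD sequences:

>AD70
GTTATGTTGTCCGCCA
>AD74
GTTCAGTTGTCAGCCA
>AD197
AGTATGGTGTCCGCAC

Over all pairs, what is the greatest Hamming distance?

8

Pairwise Hamming distances:
  AD70 vs AD74: 3
  AD70 vs AD197: 5
  AD74 vs AD197: 8
The largest is 8, between AD74 and AD197.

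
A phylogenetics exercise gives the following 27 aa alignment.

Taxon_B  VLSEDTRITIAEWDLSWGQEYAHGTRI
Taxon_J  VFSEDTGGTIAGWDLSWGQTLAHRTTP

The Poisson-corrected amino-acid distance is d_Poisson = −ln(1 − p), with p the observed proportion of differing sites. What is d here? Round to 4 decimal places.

0.4055

The sequences differ at positions 2 (L/F), 7 (R/G), 8 (I/G), 12 (E/G), 20 (E/T), 21 (Y/L), 24 (G/R), 26 (R/T), 27 (I/P).
p = 9/27 = 0.333333.
d = −ln(1 − 0.333333) = −ln(0.666667) = 0.4055.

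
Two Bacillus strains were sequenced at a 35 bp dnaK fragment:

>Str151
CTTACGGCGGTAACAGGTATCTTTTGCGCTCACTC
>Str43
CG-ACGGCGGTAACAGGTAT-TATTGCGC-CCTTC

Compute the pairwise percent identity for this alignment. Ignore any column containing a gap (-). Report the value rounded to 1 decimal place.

Excluding the 3 gap columns leaves 32 comparable sites.
The sequences differ at positions 2 (T/G), 23 (T/A), 32 (A/C), 33 (C/T).
28 of the 32 comparable sites match, so the percent identity is 28/32 × 100 = 87.5%.

87.5%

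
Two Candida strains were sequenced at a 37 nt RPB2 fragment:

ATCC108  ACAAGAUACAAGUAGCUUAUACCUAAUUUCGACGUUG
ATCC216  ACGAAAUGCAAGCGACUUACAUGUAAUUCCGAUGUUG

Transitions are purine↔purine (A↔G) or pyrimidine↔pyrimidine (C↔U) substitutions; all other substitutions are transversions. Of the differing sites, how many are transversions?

The sequences differ at positions 3 (A/G, transition), 5 (G/A, transition), 8 (A/G, transition), 13 (U/C, transition), 14 (A/G, transition), 15 (G/A, transition), 20 (U/C, transition), 22 (C/U, transition), 23 (C/G, transversion), 29 (U/C, transition), 33 (C/U, transition).
Of the 11 differences, 10 transitions and 1 transversion, so the answer is 1.

1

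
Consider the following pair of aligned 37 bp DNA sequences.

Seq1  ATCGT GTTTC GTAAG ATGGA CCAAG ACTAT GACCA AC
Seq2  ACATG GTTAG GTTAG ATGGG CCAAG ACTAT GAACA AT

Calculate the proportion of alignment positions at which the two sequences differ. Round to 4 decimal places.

0.2703

The sequences differ at positions 2 (T/C), 3 (C/A), 4 (G/T), 5 (T/G), 9 (T/A), 10 (C/G), 13 (A/T), 20 (A/G), 33 (C/A), 37 (C/T).
There are 10 differences over 37 sites, so p = 10/37 = 0.2703.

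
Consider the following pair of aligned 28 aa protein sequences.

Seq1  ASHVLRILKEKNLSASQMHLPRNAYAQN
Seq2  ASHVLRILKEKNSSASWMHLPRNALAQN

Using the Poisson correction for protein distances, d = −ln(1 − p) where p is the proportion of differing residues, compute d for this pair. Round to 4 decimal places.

0.1133

Mismatches occur at site 13 (L→S), site 17 (Q→W), site 25 (Y→L).
p = 3/28 = 0.107143.
d = −ln(1 − 0.107143) = −ln(0.892857) = 0.1133.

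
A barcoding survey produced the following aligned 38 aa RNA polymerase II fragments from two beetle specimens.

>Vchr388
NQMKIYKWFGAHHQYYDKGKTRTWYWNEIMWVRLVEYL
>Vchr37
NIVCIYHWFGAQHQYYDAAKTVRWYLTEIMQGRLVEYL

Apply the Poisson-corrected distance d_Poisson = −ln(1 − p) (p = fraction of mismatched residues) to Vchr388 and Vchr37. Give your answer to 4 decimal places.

0.4187

Mismatches occur at site 2 (Q↔I), site 3 (M↔V), site 4 (K↔C), site 7 (K↔H), site 12 (H↔Q), site 18 (K↔A), site 19 (G↔A), site 22 (R↔V), site 23 (T↔R), site 26 (W↔L), site 27 (N↔T), site 31 (W↔Q), site 32 (V↔G).
p = 13/38 = 0.342105.
d = −ln(1 − 0.342105) = −ln(0.657895) = 0.4187.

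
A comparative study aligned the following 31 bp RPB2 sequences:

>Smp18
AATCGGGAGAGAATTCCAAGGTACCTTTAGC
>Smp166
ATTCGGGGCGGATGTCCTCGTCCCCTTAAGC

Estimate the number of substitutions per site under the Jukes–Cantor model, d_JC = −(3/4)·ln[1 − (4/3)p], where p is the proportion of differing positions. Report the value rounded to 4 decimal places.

0.5445

Differing sites — 2:A/T; 8:A/G; 9:G/C; 10:A/G; 13:A/T; 14:T/G; 18:A/T; 19:A/C; 21:G/T; 22:T/C; 23:A/C; 28:T/A.
p = 12/31 = 0.387097.
d = −0.75 · ln(1 − (4/3)·0.387097) = −0.75 · ln(0.483871) = −0.75 · (-0.725937) = 0.5445.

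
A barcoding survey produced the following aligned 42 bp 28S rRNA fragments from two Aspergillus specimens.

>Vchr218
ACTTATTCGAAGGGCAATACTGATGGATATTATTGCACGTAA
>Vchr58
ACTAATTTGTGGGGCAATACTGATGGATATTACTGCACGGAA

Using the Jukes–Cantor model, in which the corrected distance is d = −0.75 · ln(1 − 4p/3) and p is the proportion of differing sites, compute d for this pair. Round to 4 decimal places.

0.1585

Mismatches occur at site 4 (T→A), site 8 (C→T), site 10 (A→T), site 11 (A→G), site 33 (T→C), site 40 (T→G).
p = 6/42 = 0.142857.
d = −0.75 · ln(1 − (4/3)·0.142857) = −0.75 · ln(0.809524) = −0.75 · (-0.211309) = 0.1585.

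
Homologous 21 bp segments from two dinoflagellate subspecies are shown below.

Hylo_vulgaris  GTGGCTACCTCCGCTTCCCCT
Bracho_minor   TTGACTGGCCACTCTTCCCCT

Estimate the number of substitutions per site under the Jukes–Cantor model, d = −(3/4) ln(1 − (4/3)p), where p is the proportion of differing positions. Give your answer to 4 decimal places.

Mismatches occur at site 1 (G→T), site 4 (G→A), site 7 (A→G), site 8 (C→G), site 10 (T→C), site 11 (C→A), site 13 (G→T).
p = 7/21 = 0.333333.
d = −0.75 · ln(1 − (4/3)·0.333333) = −0.75 · ln(0.555556) = −0.75 · (-0.587786) = 0.4408.

0.4408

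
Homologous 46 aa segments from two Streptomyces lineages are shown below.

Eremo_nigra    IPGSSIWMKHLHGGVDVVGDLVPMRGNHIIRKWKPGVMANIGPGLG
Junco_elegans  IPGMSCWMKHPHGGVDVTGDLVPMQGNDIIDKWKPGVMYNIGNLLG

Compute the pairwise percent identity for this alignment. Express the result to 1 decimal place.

78.3%

Mismatches occur at site 4 (S/M), site 6 (I/C), site 11 (L/P), site 18 (V/T), site 25 (R/Q), site 28 (H/D), site 31 (R/D), site 39 (A/Y), site 43 (P/N), site 44 (G/L).
36 of the 46 sites match, so the percent identity is 36/46 × 100 = 78.3%.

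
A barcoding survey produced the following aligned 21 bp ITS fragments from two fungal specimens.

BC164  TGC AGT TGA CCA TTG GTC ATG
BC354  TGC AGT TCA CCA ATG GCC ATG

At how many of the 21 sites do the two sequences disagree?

The sequences differ at positions 8 (G/C), 13 (T/A), 17 (T/C).
That gives 3 mismatches out of 21 aligned sites, so the Hamming distance is 3.

3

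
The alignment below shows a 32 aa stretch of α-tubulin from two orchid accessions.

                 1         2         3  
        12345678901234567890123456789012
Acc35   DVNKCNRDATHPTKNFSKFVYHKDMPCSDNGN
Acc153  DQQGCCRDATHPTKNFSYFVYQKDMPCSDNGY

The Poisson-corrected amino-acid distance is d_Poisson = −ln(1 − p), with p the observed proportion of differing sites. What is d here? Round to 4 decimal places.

Differing sites — 2:V/Q; 3:N/Q; 4:K/G; 6:N/C; 18:K/Y; 22:H/Q; 32:N/Y.
p = 7/32 = 0.218750.
d = −ln(1 − 0.218750) = −ln(0.781250) = 0.2469.

0.2469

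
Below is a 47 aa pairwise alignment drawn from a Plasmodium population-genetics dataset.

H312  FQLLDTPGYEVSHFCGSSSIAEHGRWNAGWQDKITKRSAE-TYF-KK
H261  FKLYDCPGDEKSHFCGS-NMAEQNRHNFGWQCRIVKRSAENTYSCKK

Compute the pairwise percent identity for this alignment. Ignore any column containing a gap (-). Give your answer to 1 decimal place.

Excluding the 3 gap columns leaves 44 comparable sites.
Mismatches occur at site 2 (Q→K), site 4 (L→Y), site 6 (T→C), site 9 (Y→D), site 11 (V→K), site 19 (S→N), site 20 (I→M), site 23 (H→Q), site 24 (G→N), site 26 (W→H), site 28 (A→F), site 32 (D→C), site 33 (K→R), site 35 (T→V), site 44 (F→S).
29 of the 44 comparable sites match, so the percent identity is 29/44 × 100 = 65.9%.

65.9%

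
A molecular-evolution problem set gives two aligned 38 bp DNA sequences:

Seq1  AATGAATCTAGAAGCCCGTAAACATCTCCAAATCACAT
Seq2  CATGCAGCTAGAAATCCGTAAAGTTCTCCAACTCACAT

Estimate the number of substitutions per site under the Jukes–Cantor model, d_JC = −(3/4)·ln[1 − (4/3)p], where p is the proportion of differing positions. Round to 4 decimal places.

0.2471

The sequences differ at positions 1 (A/C), 5 (A/C), 7 (T/G), 14 (G/A), 15 (C/T), 23 (C/G), 24 (A/T), 32 (A/C).
p = 8/38 = 0.210526.
d = −0.75 · ln(1 − (4/3)·0.210526) = −0.75 · ln(0.719299) = −0.75 · (-0.329478) = 0.2471.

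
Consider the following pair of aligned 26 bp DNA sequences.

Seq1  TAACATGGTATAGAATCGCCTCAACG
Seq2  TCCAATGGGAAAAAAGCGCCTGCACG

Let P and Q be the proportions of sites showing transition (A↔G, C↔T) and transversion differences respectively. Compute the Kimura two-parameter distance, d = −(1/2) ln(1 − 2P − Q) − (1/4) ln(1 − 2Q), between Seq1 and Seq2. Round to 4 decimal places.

0.4816

Mismatches occur at site 2 (A↔C, transversion), site 3 (A↔C, transversion), site 4 (C↔A, transversion), site 9 (T↔G, transversion), site 11 (T↔A, transversion), site 13 (G↔A, transition), site 16 (T↔G, transversion), site 22 (C↔G, transversion), site 23 (A↔C, transversion).
Of the 9 differences, 1 transition and 8 transversions over 26 sites: P = 1/26 = 0.038462, Q = 8/26 = 0.307692.
d = −0.5·ln(0.615384) − 0.25·ln(0.384616) = −0.5·(-0.485509) − 0.25·(-0.955510) = 0.4816.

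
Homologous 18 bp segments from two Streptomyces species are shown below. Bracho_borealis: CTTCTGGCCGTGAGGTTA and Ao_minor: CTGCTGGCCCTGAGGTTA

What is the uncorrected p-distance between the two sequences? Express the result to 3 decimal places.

0.111

Differing sites — 3:T/G; 10:G/C.
There are 2 differences over 18 sites, so p = 2/18 = 0.111.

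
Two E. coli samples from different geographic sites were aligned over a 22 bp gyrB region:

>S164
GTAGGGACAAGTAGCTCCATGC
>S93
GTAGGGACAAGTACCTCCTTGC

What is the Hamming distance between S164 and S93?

Differing sites — 14:G/C; 19:A/T.
That gives 2 mismatches out of 22 aligned sites, so the Hamming distance is 2.

2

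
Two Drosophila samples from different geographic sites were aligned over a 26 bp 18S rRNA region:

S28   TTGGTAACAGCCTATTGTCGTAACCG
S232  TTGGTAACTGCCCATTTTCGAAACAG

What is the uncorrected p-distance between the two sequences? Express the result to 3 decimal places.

0.192

Differing sites — 9:A/T; 13:T/C; 17:G/T; 21:T/A; 25:C/A.
There are 5 differences over 26 sites, so p = 5/26 = 0.192.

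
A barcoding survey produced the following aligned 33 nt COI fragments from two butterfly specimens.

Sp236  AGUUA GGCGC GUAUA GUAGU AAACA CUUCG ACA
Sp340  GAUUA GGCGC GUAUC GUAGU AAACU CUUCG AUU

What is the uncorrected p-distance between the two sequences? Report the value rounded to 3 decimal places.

0.182

The sequences differ at positions 1 (A/G), 2 (G/A), 15 (A/C), 25 (A/U), 32 (C/U), 33 (A/U).
There are 6 differences over 33 sites, so p = 6/33 = 0.182.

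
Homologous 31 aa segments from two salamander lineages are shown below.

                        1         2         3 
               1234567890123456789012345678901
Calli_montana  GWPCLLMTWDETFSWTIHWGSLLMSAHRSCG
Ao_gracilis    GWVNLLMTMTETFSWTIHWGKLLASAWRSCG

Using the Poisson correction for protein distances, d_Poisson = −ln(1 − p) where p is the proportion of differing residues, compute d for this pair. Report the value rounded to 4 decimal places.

0.2559

The sequences differ at positions 3 (P/V), 4 (C/N), 9 (W/M), 10 (D/T), 21 (S/K), 24 (M/A), 27 (H/W).
p = 7/31 = 0.225806.
d = −ln(1 − 0.225806) = −ln(0.774194) = 0.2559.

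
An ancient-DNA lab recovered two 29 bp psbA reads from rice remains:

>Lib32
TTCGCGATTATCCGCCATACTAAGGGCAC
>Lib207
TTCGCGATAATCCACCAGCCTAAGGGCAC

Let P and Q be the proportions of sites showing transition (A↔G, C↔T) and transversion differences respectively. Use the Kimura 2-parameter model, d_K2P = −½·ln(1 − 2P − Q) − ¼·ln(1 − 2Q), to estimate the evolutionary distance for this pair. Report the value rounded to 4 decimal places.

0.1526

Differing sites — 9:T/A (Tv); 14:G/A (Ti); 18:T/G (Tv); 19:A/C (Tv).
Of the 4 differences, 1 transition and 3 transversions over 29 sites: P = 1/29 = 0.034483, Q = 3/29 = 0.103448.
d = −0.5·ln(0.827586) − 0.25·ln(0.793104) = −0.5·(-0.189242) − 0.25·(-0.231801) = 0.1526.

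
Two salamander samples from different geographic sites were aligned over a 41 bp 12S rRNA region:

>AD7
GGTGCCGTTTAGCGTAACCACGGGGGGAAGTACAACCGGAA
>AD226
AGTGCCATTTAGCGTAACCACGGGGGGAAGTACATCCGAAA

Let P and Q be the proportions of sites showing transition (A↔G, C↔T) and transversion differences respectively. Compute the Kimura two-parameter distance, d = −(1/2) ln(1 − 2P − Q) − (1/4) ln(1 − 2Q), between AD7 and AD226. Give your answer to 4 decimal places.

Differing sites — 1:G/A (Ti); 7:G/A (Ti); 35:A/T (Tv); 39:G/A (Ti).
Of the 4 differences, 3 transitions and 1 transversion over 41 sites: P = 3/41 = 0.073171, Q = 1/41 = 0.024390.
d = −0.5·ln(0.829268) − 0.25·ln(0.951220) = −0.5·(-0.187212) − 0.25·(-0.050010) = 0.1061.

0.1061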